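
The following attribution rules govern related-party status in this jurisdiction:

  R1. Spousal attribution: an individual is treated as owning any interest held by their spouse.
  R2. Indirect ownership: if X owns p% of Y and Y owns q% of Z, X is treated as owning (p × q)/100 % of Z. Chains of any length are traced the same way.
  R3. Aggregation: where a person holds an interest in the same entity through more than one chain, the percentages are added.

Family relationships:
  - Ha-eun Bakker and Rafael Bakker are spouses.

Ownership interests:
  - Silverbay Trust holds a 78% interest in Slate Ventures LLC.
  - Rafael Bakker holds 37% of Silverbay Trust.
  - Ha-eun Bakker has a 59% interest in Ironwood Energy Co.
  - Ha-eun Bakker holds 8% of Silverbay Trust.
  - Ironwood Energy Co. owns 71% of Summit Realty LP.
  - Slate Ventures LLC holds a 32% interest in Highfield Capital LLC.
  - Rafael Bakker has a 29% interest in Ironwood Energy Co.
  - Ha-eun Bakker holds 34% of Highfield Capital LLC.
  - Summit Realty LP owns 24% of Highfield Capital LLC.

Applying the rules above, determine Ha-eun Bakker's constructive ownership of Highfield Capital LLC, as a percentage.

By spousal attribution (R1), Ha-eun Bakker is treated as also owning Rafael Bakker's interest in Silverbay Trust, giving 8% + 37% = 45%.
By spousal attribution (R1), Ha-eun Bakker is treated as also owning Rafael Bakker's interest in Ironwood Energy Co, giving 59% + 29% = 88%.
Chain via Silverbay Trust → Slate Ventures LLC (R2): 45% × 78% × 32% = 11.232% of Highfield Capital LLC.
Chain via Ironwood Energy Co. → Summit Realty LP (R2): 88% × 71% × 24% = 14.9952% of Highfield Capital LLC.
Direct interest in Highfield Capital LLC: 34%.
Aggregating (R3): 11.232% + 14.9952% + 34% = 60.2272%.

60.2272%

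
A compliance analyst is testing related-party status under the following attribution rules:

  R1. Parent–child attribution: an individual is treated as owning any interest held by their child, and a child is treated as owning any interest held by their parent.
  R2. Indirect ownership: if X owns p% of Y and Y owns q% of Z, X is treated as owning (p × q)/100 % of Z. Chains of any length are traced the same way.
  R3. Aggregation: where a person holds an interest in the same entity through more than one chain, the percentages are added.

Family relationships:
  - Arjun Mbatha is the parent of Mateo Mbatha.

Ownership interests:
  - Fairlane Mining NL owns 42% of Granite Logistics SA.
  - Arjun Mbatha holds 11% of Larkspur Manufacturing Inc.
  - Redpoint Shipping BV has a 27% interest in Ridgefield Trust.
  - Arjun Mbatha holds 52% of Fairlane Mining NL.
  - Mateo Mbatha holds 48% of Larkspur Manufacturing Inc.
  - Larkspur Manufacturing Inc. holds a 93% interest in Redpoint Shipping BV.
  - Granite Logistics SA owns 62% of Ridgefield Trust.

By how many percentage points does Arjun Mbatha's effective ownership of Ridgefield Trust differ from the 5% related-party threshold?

By parent–child attribution (R1), Arjun Mbatha is treated as also owning Mateo Mbatha's interest in Larkspur Manufacturing Inc, giving 11% + 48% = 59%.
Chain via Larkspur Manufacturing Inc. → Redpoint Shipping BV (R2): 59% × 93% × 27% = 14.8149% of Ridgefield Trust.
Chain via Fairlane Mining NL → Granite Logistics SA (R2): 52% × 42% × 62% = 13.5408% of Ridgefield Trust.
Aggregating (R3): 14.8149% + 13.5408% = 28.3557%.
28.3557% exceeds the 5% threshold by 23.3557 percentage points.

23.3557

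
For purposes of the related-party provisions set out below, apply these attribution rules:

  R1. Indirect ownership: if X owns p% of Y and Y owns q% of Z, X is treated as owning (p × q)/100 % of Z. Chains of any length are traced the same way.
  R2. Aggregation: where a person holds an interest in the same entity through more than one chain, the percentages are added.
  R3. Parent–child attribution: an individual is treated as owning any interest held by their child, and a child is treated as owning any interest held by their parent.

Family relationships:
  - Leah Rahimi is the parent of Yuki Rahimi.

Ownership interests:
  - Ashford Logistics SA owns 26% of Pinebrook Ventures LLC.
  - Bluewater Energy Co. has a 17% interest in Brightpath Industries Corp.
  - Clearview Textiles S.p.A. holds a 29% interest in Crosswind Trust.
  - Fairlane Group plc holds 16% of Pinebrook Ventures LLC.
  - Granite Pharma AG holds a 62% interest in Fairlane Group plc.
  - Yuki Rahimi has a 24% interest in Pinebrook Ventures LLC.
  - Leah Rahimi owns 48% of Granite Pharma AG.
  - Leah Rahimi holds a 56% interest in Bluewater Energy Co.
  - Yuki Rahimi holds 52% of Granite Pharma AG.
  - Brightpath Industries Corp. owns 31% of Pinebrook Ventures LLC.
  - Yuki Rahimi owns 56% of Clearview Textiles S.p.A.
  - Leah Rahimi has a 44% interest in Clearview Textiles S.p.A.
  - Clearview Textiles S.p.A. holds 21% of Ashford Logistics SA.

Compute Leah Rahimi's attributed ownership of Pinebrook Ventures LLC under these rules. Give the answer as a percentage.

By parent–child attribution (R3), Leah Rahimi is treated as also owning Yuki Rahimi's interest in Granite Pharma AG, giving 48% + 52% = 100%.
By parent–child attribution (R3), Leah Rahimi is treated as also owning Yuki Rahimi's interest in Clearview Textiles S.p.A, giving 44% + 56% = 100%.
By parent–child attribution (R3), Leah Rahimi is treated as owning Yuki Rahimi's 24% interest in Pinebrook Ventures LLC.
Chain via Granite Pharma AG → Fairlane Group plc (R1): 100% × 62% × 16% = 9.92% of Pinebrook Ventures LLC.
Chain via Clearview Textiles S.p.A. → Ashford Logistics SA (R1): 100% × 21% × 26% = 5.46% of Pinebrook Ventures LLC.
Chain via Bluewater Energy Co. → Brightpath Industries Corp. (R1): 56% × 17% × 31% = 2.9512% of Pinebrook Ventures LLC.
Direct interest in Pinebrook Ventures LLC: 24%.
Aggregating (R2): 9.92% + 5.46% + 2.9512% + 24% = 42.3312%.

42.3312%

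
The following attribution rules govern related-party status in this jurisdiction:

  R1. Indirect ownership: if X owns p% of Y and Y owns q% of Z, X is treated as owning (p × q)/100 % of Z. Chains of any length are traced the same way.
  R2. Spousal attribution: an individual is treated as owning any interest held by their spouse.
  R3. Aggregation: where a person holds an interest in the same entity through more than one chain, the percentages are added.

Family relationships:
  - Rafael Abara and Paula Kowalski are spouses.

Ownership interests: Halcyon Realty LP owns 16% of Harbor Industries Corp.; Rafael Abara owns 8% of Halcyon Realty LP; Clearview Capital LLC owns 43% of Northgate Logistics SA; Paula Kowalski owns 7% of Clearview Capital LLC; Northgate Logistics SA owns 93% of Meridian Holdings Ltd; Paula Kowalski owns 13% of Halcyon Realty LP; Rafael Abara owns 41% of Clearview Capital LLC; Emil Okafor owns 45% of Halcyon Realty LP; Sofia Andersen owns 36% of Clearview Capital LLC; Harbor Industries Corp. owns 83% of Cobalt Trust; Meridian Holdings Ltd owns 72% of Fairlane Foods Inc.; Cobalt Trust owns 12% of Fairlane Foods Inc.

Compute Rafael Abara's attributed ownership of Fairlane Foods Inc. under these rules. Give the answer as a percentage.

14.1552%

By spousal attribution (R2), Rafael Abara is treated as also owning Paula Kowalski's interest in Clearview Capital LLC, giving 41% + 7% = 48%.
By spousal attribution (R2), Rafael Abara is treated as also owning Paula Kowalski's interest in Halcyon Realty LP, giving 8% + 13% = 21%.
Chain via Clearview Capital LLC → Northgate Logistics SA → Meridian Holdings Ltd (R1): 48% × 43% × 93% × 72% = 13.820544% of Fairlane Foods Inc.
Chain via Halcyon Realty LP → Harbor Industries Corp. → Cobalt Trust (R1): 21% × 16% × 83% × 12% = 0.334656% of Fairlane Foods Inc.
Aggregating (R3): 13.820544% + 0.334656% = 14.1552%.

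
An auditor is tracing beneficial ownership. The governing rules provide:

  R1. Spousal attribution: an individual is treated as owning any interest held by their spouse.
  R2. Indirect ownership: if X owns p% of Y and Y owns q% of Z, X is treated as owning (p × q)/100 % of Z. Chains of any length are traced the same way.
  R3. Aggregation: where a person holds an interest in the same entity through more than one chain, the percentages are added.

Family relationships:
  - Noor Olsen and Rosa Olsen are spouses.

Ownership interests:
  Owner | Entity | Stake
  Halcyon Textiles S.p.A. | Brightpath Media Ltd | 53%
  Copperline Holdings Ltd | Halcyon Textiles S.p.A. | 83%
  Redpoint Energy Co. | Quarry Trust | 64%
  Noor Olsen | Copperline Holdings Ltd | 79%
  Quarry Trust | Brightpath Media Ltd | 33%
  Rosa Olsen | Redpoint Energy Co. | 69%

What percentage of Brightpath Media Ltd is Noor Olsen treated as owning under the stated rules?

By spousal attribution (R1), Noor Olsen is treated as owning Rosa Olsen's 69% interest in Redpoint Energy Co.
Chain via Copperline Holdings Ltd → Halcyon Textiles S.p.A. (R2): 79% × 83% × 53% = 34.7521% of Brightpath Media Ltd.
Chain via Redpoint Energy Co. → Quarry Trust (R2): 69% × 64% × 33% = 14.5728% of Brightpath Media Ltd.
Aggregating (R3): 34.7521% + 14.5728% = 49.3249%.

49.3249%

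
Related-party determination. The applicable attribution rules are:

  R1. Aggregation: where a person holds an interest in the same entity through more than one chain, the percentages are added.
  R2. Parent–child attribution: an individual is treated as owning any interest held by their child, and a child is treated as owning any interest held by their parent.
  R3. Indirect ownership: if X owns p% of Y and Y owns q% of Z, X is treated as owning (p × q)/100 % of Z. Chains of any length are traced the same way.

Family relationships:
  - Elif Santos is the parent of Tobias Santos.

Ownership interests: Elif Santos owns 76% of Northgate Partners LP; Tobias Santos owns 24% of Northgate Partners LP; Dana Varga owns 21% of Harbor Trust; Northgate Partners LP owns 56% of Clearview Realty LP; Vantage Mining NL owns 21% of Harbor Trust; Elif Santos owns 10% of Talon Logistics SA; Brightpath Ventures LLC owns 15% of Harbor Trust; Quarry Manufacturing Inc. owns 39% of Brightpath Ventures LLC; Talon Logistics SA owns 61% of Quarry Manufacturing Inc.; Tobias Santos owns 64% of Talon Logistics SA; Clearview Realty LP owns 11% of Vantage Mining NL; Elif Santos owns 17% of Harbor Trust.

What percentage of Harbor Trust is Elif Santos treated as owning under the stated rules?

20.93429%

By parent–child attribution (R2), Elif Santos is treated as also owning Tobias Santos's interest in Talon Logistics SA, giving 10% + 64% = 74%.
By parent–child attribution (R2), Elif Santos is treated as also owning Tobias Santos's interest in Northgate Partners LP, giving 76% + 24% = 100%.
Chain via Talon Logistics SA → Quarry Manufacturing Inc. → Brightpath Ventures LLC (R3): 74% × 61% × 39% × 15% = 2.64069% of Harbor Trust.
Chain via Northgate Partners LP → Clearview Realty LP → Vantage Mining NL (R3): 100% × 56% × 11% × 21% = 1.2936% of Harbor Trust.
Direct interest in Harbor Trust: 17%.
Aggregating (R1): 2.64069% + 1.2936% + 17% = 20.93429%.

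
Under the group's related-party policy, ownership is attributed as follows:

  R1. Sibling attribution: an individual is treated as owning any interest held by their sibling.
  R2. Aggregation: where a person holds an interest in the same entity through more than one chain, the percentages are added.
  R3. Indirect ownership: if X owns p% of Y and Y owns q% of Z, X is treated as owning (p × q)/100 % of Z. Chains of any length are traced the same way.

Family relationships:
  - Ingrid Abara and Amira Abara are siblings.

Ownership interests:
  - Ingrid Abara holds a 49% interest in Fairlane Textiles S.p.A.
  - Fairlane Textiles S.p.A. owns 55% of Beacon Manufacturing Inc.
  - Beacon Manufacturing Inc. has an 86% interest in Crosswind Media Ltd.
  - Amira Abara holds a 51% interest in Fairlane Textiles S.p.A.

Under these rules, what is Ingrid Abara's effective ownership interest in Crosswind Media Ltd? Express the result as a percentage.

By sibling attribution (R1), Ingrid Abara is treated as also owning Amira Abara's interest in Fairlane Textiles S.p.A, giving 49% + 51% = 100%.
Chain via Fairlane Textiles S.p.A. → Beacon Manufacturing Inc. (R3): 100% × 55% × 86% = 47.3% of Crosswind Media Ltd.

47.3%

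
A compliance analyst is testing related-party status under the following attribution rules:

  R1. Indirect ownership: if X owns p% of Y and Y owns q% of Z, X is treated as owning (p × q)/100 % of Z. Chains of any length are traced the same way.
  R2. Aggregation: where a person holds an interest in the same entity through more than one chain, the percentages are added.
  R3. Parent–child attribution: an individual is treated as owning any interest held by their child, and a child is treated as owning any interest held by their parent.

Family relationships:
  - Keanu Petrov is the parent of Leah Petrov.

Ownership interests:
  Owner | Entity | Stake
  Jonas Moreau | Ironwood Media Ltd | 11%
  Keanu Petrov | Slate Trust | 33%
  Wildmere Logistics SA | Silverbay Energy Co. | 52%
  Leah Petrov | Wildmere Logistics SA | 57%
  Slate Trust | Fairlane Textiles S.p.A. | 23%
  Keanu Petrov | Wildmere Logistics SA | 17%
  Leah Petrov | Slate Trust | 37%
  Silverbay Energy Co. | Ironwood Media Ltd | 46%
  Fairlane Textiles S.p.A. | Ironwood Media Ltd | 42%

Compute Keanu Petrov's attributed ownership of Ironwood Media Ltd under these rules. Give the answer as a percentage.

By parent–child attribution (R3), Keanu Petrov is treated as also owning Leah Petrov's interest in Wildmere Logistics SA, giving 17% + 57% = 74%.
By parent–child attribution (R3), Keanu Petrov is treated as also owning Leah Petrov's interest in Slate Trust, giving 33% + 37% = 70%.
Chain via Wildmere Logistics SA → Silverbay Energy Co. (R1): 74% × 52% × 46% = 17.7008% of Ironwood Media Ltd.
Chain via Slate Trust → Fairlane Textiles S.p.A. (R1): 70% × 23% × 42% = 6.762% of Ironwood Media Ltd.
Aggregating (R2): 17.7008% + 6.762% = 24.4628%.

24.4628%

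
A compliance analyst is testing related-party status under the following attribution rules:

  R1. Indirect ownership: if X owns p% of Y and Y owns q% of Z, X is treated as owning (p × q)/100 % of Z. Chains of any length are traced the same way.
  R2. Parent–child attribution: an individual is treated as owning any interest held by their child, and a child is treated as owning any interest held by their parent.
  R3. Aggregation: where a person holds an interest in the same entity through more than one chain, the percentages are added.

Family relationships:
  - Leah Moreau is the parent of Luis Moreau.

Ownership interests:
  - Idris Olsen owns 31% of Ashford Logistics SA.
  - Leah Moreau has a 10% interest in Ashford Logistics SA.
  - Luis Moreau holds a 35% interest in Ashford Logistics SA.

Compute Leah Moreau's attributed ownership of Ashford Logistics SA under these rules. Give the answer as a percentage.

By parent–child attribution (R2), Leah Moreau is treated as also owning Luis Moreau's interest in Ashford Logistics SA, giving 10% + 35% = 45%.
Direct interest in Ashford Logistics SA: 45%.

45%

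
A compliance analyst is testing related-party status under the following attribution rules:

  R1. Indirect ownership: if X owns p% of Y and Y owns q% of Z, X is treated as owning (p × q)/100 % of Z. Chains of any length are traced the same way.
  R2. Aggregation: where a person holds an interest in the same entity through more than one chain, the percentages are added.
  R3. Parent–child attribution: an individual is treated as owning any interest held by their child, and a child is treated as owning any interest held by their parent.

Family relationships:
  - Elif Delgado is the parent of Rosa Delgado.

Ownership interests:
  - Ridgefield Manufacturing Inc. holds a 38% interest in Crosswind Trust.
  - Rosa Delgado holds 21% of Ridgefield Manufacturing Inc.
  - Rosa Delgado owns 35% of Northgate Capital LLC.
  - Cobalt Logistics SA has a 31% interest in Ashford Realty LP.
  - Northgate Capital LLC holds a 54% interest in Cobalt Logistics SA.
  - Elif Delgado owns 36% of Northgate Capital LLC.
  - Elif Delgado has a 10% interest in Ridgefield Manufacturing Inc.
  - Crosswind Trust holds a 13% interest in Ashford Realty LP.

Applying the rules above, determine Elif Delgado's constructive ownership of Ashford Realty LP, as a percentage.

By parent–child attribution (R3), Elif Delgado is treated as also owning Rosa Delgado's interest in Ridgefield Manufacturing Inc, giving 10% + 21% = 31%.
By parent–child attribution (R3), Elif Delgado is treated as also owning Rosa Delgado's interest in Northgate Capital LLC, giving 36% + 35% = 71%.
Chain via Ridgefield Manufacturing Inc. → Crosswind Trust (R1): 31% × 38% × 13% = 1.5314% of Ashford Realty LP.
Chain via Northgate Capital LLC → Cobalt Logistics SA (R1): 71% × 54% × 31% = 11.8854% of Ashford Realty LP.
Aggregating (R2): 1.5314% + 11.8854% = 13.4168%.

13.4168%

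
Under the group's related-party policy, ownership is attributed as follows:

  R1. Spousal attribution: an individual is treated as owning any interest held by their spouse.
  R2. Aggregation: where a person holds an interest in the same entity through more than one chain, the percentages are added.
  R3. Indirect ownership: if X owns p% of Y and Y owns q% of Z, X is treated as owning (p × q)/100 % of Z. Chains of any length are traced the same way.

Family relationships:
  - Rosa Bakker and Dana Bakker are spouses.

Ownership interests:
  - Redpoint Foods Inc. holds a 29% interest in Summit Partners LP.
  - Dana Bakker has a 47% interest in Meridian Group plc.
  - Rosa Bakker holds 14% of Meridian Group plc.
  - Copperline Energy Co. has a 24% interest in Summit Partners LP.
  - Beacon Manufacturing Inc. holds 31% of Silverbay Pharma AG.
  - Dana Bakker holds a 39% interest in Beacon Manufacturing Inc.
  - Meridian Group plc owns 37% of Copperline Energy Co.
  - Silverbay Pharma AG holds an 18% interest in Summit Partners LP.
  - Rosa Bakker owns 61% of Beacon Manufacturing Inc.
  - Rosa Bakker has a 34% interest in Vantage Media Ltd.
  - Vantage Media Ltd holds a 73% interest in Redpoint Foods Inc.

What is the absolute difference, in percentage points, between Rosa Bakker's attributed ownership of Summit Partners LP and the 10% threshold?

By spousal attribution (R1), Rosa Bakker is treated as also owning Dana Bakker's interest in Meridian Group plc, giving 14% + 47% = 61%.
By spousal attribution (R1), Rosa Bakker is treated as also owning Dana Bakker's interest in Beacon Manufacturing Inc, giving 61% + 39% = 100%.
Chain via Meridian Group plc → Copperline Energy Co. (R3): 61% × 37% × 24% = 5.4168% of Summit Partners LP.
Chain via Beacon Manufacturing Inc. → Silverbay Pharma AG (R3): 100% × 31% × 18% = 5.58% of Summit Partners LP.
Chain via Vantage Media Ltd → Redpoint Foods Inc. (R3): 34% × 73% × 29% = 7.1978% of Summit Partners LP.
Aggregating (R2): 5.4168% + 5.58% + 7.1978% = 18.1946%.
18.1946% exceeds the 10% threshold by 8.1946 percentage points.

8.1946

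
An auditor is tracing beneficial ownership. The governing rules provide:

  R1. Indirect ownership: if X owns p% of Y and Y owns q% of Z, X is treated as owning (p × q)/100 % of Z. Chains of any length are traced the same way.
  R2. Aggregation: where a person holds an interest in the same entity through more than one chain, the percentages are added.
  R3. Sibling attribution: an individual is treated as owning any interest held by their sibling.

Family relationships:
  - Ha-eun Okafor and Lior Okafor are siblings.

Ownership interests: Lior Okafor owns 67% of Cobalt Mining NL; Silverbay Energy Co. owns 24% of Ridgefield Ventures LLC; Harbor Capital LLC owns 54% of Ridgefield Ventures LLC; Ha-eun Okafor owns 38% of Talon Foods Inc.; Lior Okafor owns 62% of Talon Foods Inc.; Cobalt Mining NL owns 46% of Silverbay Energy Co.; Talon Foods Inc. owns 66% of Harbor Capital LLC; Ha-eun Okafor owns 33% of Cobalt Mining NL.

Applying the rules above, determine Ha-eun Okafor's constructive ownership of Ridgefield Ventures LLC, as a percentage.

By sibling attribution (R3), Ha-eun Okafor is treated as also owning Lior Okafor's interest in Talon Foods Inc, giving 38% + 62% = 100%.
By sibling attribution (R3), Ha-eun Okafor is treated as also owning Lior Okafor's interest in Cobalt Mining NL, giving 33% + 67% = 100%.
Chain via Talon Foods Inc. → Harbor Capital LLC (R1): 100% × 66% × 54% = 35.64% of Ridgefield Ventures LLC.
Chain via Cobalt Mining NL → Silverbay Energy Co. (R1): 100% × 46% × 24% = 11.04% of Ridgefield Ventures LLC.
Aggregating (R2): 35.64% + 11.04% = 46.68%.

46.68%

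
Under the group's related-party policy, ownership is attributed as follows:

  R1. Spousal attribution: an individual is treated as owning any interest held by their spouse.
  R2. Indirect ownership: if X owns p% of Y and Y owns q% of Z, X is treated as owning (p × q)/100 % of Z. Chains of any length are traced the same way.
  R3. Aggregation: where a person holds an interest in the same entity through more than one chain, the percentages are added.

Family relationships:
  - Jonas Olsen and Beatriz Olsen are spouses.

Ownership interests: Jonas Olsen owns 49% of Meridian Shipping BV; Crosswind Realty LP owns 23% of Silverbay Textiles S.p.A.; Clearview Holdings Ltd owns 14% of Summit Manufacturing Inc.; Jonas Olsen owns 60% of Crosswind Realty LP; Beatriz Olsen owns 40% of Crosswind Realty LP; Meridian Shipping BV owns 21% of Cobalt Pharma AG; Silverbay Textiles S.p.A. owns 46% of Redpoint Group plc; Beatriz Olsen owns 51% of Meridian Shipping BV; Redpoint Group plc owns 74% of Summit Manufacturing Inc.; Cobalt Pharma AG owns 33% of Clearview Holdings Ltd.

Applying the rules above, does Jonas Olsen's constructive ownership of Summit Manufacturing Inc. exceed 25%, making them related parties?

By spousal attribution (R1), Jonas Olsen is treated as also owning Beatriz Olsen's interest in Crosswind Realty LP, giving 60% + 40% = 100%.
By spousal attribution (R1), Jonas Olsen is treated as also owning Beatriz Olsen's interest in Meridian Shipping BV, giving 49% + 51% = 100%.
Chain via Crosswind Realty LP → Silverbay Textiles S.p.A. → Redpoint Group plc (R2): 100% × 23% × 46% × 74% = 7.8292% of Summit Manufacturing Inc.
Chain via Meridian Shipping BV → Cobalt Pharma AG → Clearview Holdings Ltd (R2): 100% × 21% × 33% × 14% = 0.9702% of Summit Manufacturing Inc.
Aggregating (R3): 7.8292% + 0.9702% = 8.7994%.
8.7994% does not exceed the 25% threshold, so Jonas is not a related party to Summit Manufacturing Inc.

No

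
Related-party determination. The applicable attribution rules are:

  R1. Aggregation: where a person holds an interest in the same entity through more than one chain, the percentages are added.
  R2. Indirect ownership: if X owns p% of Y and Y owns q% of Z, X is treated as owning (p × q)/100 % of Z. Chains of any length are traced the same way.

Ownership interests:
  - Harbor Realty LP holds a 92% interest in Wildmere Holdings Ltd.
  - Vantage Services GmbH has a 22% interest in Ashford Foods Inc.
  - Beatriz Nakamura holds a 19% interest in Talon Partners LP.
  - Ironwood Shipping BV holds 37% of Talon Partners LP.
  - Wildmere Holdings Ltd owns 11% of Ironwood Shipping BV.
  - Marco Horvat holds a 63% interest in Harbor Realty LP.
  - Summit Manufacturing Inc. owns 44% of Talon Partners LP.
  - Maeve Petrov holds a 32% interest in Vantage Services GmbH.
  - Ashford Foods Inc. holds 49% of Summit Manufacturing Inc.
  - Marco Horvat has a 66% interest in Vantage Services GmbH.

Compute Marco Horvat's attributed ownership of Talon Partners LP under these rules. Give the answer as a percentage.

Chain via Vantage Services GmbH → Ashford Foods Inc. → Summit Manufacturing Inc. (R2): 66% × 22% × 49% × 44% = 3.130512% of Talon Partners LP.
Chain via Harbor Realty LP → Wildmere Holdings Ltd → Ironwood Shipping BV (R2): 63% × 92% × 11% × 37% = 2.358972% of Talon Partners LP.
Aggregating (R1): 3.130512% + 2.358972% = 5.489484%.

5.489484%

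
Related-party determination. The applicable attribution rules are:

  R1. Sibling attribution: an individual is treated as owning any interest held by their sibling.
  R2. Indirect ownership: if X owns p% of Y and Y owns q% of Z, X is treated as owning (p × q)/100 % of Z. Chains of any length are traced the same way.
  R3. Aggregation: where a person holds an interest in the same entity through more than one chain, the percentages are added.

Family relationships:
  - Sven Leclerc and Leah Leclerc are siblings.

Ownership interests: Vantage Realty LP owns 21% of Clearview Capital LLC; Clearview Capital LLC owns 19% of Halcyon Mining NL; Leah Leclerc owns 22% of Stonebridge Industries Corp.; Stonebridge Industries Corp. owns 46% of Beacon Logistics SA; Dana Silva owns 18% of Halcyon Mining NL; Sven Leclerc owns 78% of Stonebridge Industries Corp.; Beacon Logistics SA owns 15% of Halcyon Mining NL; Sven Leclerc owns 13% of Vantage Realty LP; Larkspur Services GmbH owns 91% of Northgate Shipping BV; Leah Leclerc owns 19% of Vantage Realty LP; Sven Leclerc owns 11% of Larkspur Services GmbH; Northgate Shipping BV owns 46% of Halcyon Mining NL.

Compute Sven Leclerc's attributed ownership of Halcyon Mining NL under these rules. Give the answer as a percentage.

12.7814%

By sibling attribution (R1), Sven Leclerc is treated as also owning Leah Leclerc's interest in Vantage Realty LP, giving 13% + 19% = 32%.
By sibling attribution (R1), Sven Leclerc is treated as also owning Leah Leclerc's interest in Stonebridge Industries Corp, giving 78% + 22% = 100%.
Chain via Larkspur Services GmbH → Northgate Shipping BV (R2): 11% × 91% × 46% = 4.6046% of Halcyon Mining NL.
Chain via Vantage Realty LP → Clearview Capital LLC (R2): 32% × 21% × 19% = 1.2768% of Halcyon Mining NL.
Chain via Stonebridge Industries Corp. → Beacon Logistics SA (R2): 100% × 46% × 15% = 6.9% of Halcyon Mining NL.
Aggregating (R3): 4.6046% + 1.2768% + 6.9% = 12.7814%.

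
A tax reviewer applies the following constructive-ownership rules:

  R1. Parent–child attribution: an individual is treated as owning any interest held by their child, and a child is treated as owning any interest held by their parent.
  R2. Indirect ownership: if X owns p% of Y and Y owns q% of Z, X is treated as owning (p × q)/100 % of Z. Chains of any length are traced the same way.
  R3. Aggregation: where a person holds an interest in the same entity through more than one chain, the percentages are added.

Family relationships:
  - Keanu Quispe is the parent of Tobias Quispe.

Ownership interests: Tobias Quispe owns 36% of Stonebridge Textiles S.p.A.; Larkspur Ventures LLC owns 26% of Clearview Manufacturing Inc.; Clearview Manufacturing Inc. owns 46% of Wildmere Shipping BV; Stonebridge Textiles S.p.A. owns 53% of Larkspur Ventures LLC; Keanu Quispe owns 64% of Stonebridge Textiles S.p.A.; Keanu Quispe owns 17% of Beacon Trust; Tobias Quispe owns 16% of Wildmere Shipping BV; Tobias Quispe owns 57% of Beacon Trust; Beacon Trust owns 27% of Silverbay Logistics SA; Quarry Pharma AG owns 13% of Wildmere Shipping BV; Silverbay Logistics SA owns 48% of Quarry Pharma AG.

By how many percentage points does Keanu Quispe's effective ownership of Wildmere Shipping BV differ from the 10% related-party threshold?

By parent–child attribution (R1), Keanu Quispe is treated as also owning Tobias Quispe's interest in Stonebridge Textiles S.p.A, giving 64% + 36% = 100%.
By parent–child attribution (R1), Keanu Quispe is treated as also owning Tobias Quispe's interest in Beacon Trust, giving 17% + 57% = 74%.
By parent–child attribution (R1), Keanu Quispe is treated as owning Tobias Quispe's 16% interest in Wildmere Shipping BV.
Chain via Stonebridge Textiles S.p.A. → Larkspur Ventures LLC → Clearview Manufacturing Inc. (R2): 100% × 53% × 26% × 46% = 6.3388% of Wildmere Shipping BV.
Chain via Beacon Trust → Silverbay Logistics SA → Quarry Pharma AG (R2): 74% × 27% × 48% × 13% = 1.246752% of Wildmere Shipping BV.
Direct interest in Wildmere Shipping BV: 16%.
Aggregating (R3): 6.3388% + 1.246752% + 16% = 23.585552%.
23.585552% exceeds the 10% threshold by 13.585552 percentage points.

13.585552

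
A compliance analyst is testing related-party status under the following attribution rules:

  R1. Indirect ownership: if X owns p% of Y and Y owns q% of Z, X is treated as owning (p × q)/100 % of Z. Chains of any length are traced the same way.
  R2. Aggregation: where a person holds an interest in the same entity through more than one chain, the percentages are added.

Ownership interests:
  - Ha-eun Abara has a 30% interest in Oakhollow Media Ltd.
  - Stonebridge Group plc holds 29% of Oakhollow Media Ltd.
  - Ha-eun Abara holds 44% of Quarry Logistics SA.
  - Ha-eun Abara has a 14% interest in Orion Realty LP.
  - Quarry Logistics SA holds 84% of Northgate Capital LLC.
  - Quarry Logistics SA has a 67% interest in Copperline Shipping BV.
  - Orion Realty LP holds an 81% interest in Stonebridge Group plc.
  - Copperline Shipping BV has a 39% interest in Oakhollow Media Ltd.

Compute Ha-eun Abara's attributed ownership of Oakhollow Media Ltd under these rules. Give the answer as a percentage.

44.7858%

Chain via Quarry Logistics SA → Copperline Shipping BV (R1): 44% × 67% × 39% = 11.4972% of Oakhollow Media Ltd.
Chain via Orion Realty LP → Stonebridge Group plc (R1): 14% × 81% × 29% = 3.2886% of Oakhollow Media Ltd.
Direct interest in Oakhollow Media Ltd: 30%.
Aggregating (R2): 11.4972% + 3.2886% + 30% = 44.7858%.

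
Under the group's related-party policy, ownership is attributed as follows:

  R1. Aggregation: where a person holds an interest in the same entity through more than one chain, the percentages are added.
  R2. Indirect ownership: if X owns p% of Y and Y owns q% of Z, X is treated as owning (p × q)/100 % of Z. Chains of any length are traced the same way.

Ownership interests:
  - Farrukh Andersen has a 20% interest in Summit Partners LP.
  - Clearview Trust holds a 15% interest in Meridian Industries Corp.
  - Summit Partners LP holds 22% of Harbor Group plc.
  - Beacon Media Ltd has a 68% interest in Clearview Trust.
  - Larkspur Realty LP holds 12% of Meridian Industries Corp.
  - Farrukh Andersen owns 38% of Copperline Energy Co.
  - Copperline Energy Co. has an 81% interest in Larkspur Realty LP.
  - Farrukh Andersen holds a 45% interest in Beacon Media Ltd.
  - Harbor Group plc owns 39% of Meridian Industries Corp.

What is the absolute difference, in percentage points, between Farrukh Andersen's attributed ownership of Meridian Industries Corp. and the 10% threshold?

Chain via Summit Partners LP → Harbor Group plc (R2): 20% × 22% × 39% = 1.716% of Meridian Industries Corp.
Chain via Beacon Media Ltd → Clearview Trust (R2): 45% × 68% × 15% = 4.59% of Meridian Industries Corp.
Chain via Copperline Energy Co. → Larkspur Realty LP (R2): 38% × 81% × 12% = 3.6936% of Meridian Industries Corp.
Aggregating (R1): 1.716% + 4.59% + 3.6936% = 9.9996%.
9.9996% falls short of the 10% threshold by 0.0004 percentage points.

0.0004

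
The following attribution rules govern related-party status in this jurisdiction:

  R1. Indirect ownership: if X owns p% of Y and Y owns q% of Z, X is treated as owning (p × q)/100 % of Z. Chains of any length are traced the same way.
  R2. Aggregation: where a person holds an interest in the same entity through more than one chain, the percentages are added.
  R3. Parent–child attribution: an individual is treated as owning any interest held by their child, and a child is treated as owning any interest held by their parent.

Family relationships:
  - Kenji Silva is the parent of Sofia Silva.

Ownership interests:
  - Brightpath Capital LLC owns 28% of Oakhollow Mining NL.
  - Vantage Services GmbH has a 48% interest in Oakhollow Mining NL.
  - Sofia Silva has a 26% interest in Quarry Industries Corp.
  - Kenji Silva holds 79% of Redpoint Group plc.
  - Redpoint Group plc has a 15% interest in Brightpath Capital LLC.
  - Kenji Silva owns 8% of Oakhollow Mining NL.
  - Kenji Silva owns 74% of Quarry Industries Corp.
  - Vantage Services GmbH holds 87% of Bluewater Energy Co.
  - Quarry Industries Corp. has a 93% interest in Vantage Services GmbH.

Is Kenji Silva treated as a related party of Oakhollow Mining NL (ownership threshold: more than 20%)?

Yes

By parent–child attribution (R3), Kenji Silva is treated as also owning Sofia Silva's interest in Quarry Industries Corp, giving 74% + 26% = 100%.
Chain via Redpoint Group plc → Brightpath Capital LLC (R1): 79% × 15% × 28% = 3.318% of Oakhollow Mining NL.
Chain via Quarry Industries Corp. → Vantage Services GmbH (R1): 100% × 93% × 48% = 44.64% of Oakhollow Mining NL.
Direct interest in Oakhollow Mining NL: 8%.
Aggregating (R2): 3.318% + 44.64% + 8% = 55.958%.
55.958% exceeds the 20% threshold, so Kenji is a related party to Oakhollow Mining NL.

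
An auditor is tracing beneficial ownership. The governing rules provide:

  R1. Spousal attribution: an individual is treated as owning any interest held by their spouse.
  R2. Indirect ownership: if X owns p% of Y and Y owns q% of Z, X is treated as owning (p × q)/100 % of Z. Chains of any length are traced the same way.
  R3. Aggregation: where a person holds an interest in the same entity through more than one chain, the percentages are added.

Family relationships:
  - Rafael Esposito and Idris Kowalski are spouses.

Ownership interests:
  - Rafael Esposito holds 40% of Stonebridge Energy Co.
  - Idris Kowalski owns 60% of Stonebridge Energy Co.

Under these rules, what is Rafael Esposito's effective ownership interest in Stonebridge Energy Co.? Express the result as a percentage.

100%

By spousal attribution (R1), Rafael Esposito is treated as also owning Idris Kowalski's interest in Stonebridge Energy Co, giving 40% + 60% = 100%.
Direct interest in Stonebridge Energy Co: 100%.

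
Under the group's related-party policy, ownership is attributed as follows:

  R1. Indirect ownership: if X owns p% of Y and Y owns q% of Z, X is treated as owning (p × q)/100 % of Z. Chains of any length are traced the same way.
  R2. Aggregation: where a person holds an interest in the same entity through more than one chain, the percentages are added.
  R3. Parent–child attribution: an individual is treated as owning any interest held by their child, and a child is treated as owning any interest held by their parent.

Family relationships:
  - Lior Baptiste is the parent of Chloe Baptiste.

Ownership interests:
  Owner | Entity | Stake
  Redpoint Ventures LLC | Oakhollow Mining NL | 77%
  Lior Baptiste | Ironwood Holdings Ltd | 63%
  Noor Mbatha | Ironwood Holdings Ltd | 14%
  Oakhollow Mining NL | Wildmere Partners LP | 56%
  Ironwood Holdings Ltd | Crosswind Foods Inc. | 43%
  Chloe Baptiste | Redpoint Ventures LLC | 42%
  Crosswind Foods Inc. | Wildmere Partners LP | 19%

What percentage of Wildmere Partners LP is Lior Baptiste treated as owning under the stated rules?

By parent–child attribution (R3), Lior Baptiste is treated as owning Chloe Baptiste's 42% interest in Redpoint Ventures LLC.
Chain via Ironwood Holdings Ltd → Crosswind Foods Inc. (R1): 63% × 43% × 19% = 5.1471% of Wildmere Partners LP.
Chain via Redpoint Ventures LLC → Oakhollow Mining NL (R1): 42% × 77% × 56% = 18.1104% of Wildmere Partners LP.
Aggregating (R2): 5.1471% + 18.1104% = 23.2575%.

23.2575%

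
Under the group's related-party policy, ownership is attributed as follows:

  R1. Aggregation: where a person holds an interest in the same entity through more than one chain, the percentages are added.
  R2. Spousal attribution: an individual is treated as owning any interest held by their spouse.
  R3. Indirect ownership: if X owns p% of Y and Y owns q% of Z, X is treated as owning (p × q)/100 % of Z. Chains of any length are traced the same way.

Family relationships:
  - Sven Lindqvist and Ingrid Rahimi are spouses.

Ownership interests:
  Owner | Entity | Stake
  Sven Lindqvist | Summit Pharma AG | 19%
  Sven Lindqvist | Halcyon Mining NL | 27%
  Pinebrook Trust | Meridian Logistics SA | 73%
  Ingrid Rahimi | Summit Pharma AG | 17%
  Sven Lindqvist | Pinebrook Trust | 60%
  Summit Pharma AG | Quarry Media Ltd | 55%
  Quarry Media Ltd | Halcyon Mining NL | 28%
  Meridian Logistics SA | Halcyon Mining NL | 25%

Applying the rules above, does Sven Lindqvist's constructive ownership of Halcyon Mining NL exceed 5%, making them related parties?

By spousal attribution (R2), Sven Lindqvist is treated as also owning Ingrid Rahimi's interest in Summit Pharma AG, giving 19% + 17% = 36%.
Chain via Pinebrook Trust → Meridian Logistics SA (R3): 60% × 73% × 25% = 10.95% of Halcyon Mining NL.
Chain via Summit Pharma AG → Quarry Media Ltd (R3): 36% × 55% × 28% = 5.544% of Halcyon Mining NL.
Direct interest in Halcyon Mining NL: 27%.
Aggregating (R1): 10.95% + 5.544% + 27% = 43.494%.
43.494% exceeds the 5% threshold, so Sven is a related party to Halcyon Mining NL.

Yes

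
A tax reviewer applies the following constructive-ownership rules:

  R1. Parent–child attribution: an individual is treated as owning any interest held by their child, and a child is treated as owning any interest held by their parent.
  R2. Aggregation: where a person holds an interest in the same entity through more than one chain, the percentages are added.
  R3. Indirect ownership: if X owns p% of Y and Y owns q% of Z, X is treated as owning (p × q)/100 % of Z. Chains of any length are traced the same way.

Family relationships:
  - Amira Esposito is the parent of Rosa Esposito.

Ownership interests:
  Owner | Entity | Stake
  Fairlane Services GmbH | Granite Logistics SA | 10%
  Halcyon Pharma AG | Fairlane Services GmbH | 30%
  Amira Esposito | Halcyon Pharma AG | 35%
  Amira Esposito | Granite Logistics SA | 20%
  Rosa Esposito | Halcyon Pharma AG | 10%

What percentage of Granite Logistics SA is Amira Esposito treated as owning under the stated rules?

21.35%

By parent–child attribution (R1), Amira Esposito is treated as also owning Rosa Esposito's interest in Halcyon Pharma AG, giving 35% + 10% = 45%.
Chain via Halcyon Pharma AG → Fairlane Services GmbH (R3): 45% × 30% × 10% = 1.35% of Granite Logistics SA.
Direct interest in Granite Logistics SA: 20%.
Aggregating (R2): 1.35% + 20% = 21.35%.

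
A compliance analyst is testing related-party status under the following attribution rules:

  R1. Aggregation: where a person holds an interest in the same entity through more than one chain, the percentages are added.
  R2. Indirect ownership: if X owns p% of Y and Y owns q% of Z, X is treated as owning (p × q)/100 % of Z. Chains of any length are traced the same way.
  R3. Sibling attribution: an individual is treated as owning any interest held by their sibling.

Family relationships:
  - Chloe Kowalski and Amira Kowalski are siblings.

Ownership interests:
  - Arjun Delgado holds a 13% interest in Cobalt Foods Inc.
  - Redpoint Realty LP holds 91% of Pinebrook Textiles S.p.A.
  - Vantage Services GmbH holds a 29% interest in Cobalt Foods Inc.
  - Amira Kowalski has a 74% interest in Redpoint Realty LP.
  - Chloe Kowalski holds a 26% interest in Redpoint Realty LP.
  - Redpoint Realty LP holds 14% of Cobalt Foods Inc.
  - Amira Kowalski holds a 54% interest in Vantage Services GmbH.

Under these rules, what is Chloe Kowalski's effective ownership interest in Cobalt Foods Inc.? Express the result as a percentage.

By sibling attribution (R3), Chloe Kowalski is treated as also owning Amira Kowalski's interest in Redpoint Realty LP, giving 26% + 74% = 100%.
By sibling attribution (R3), Chloe Kowalski is treated as owning Amira Kowalski's 54% interest in Vantage Services GmbH.
Chain via Redpoint Realty LP (R2): 100% × 14% = 14% of Cobalt Foods Inc.
Chain via Vantage Services GmbH (R2): 54% × 29% = 15.66% of Cobalt Foods Inc.
Aggregating (R1): 14% + 15.66% = 29.66%.

29.66%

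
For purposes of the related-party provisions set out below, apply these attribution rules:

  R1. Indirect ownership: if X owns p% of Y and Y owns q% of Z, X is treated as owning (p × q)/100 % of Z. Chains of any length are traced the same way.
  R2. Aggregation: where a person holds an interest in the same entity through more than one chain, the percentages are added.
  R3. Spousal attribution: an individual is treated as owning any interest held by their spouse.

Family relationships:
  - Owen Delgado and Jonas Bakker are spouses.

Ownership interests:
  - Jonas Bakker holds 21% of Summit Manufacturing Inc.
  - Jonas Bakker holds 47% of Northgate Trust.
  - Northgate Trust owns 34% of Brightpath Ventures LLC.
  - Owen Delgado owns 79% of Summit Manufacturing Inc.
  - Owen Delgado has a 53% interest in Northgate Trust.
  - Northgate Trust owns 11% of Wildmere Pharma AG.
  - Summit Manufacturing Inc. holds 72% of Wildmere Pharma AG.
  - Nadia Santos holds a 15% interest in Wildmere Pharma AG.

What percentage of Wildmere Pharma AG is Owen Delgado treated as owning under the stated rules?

By spousal attribution (R3), Owen Delgado is treated as also owning Jonas Bakker's interest in Summit Manufacturing Inc, giving 79% + 21% = 100%.
By spousal attribution (R3), Owen Delgado is treated as also owning Jonas Bakker's interest in Northgate Trust, giving 53% + 47% = 100%.
Chain via Summit Manufacturing Inc. (R1): 100% × 72% = 72% of Wildmere Pharma AG.
Chain via Northgate Trust (R1): 100% × 11% = 11% of Wildmere Pharma AG.
Aggregating (R2): 72% + 11% = 83%.

83%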